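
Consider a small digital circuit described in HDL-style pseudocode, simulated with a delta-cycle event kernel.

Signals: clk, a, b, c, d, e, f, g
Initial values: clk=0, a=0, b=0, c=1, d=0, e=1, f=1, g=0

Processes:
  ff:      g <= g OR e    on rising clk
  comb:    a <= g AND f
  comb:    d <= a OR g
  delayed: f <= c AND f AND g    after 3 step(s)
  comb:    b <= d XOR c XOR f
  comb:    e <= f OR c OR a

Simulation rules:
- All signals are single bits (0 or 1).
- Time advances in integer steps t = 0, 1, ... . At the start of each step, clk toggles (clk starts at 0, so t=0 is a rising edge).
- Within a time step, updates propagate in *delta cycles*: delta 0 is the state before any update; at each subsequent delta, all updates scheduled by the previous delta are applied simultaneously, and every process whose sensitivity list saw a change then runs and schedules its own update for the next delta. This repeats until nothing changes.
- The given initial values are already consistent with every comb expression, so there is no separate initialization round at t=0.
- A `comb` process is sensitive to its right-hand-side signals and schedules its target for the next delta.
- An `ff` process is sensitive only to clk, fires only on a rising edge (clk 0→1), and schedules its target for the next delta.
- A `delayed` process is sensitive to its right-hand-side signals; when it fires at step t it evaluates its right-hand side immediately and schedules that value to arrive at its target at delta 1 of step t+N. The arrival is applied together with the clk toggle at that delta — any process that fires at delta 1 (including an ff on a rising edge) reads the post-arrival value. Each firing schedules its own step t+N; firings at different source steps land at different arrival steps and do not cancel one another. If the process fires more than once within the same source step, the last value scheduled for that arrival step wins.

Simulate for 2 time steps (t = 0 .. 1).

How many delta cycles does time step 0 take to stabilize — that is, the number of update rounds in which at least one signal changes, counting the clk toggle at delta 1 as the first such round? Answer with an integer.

t=0 Δ0: clk=0 a=0 d=0 f=1 e=1 g=0 c=1 b=0
  Δ1: clk:0→1
  Δ2: g:0→1
  Δ3: a:0→1, d:0→1
  Δ4: b:0→1
  (4Δ to stable)
t=1 Δ0: clk=1 a=1 d=1 f=1 e=1 g=1 c=1 b=1
  Δ1: clk:1→0
  (1Δ to stable)

4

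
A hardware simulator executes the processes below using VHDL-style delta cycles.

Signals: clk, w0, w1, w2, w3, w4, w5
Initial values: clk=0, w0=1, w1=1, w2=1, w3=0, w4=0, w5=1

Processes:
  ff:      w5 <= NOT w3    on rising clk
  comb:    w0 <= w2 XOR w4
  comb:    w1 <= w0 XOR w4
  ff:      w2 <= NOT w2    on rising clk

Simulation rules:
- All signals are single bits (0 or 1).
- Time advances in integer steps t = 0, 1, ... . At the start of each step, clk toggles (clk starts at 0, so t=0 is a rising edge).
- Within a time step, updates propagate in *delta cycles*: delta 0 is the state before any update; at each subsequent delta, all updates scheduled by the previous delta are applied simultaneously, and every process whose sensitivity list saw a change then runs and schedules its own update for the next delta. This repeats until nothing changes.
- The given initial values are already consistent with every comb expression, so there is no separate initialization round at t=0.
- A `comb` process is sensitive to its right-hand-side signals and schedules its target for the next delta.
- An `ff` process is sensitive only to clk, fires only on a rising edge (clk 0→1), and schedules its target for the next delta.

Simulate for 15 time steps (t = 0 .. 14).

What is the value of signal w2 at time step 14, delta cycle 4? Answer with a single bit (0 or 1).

1

t=0 Δ0: w5=1 clk=0 w1=1 w2=1 w4=0 w0=1 w3=0
  Δ1: clk:0→1
  Δ2: w2:1→0
  Δ3: w0:1→0
  Δ4: w1:1→0
  (4Δ to stable)
t=1 Δ0: w5=1 clk=1 w1=0 w2=0 w4=0 w0=0 w3=0
  Δ1: clk:1→0
  (1Δ to stable)
t=2 Δ0: w5=1 clk=0 w1=0 w2=0 w4=0 w0=0 w3=0
  Δ1: clk:0→1
  Δ2: w2:0→1
  Δ3: w0:0→1
  Δ4: w1:0→1
  (4Δ to stable)
t=3 Δ0: w5=1 clk=1 w1=1 w2=1 w4=0 w0=1 w3=0
  Δ1: clk:1→0
  (1Δ to stable)
t=4 Δ0: w5=1 clk=0 w1=1 w2=1 w4=0 w0=1 w3=0
  Δ1: clk:0→1
  Δ2: w2:1→0
  Δ3: w0:1→0
  Δ4: w1:1→0
  (4Δ to stable)
t=5 Δ0: w5=1 clk=1 w1=0 w2=0 w4=0 w0=0 w3=0
  Δ1: clk:1→0
  (1Δ to stable)
t=6 Δ0: w5=1 clk=0 w1=0 w2=0 w4=0 w0=0 w3=0
  Δ1: clk:0→1
  Δ2: w2:0→1
  Δ3: w0:0→1
  Δ4: w1:0→1
  (4Δ to stable)
t=7 Δ0: w5=1 clk=1 w1=1 w2=1 w4=0 w0=1 w3=0
  Δ1: clk:1→0
  (1Δ to stable)
t=8 Δ0: w5=1 clk=0 w1=1 w2=1 w4=0 w0=1 w3=0
  Δ1: clk:0→1
  Δ2: w2:1→0
  Δ3: w0:1→0
  Δ4: w1:1→0
  (4Δ to stable)
t=9 Δ0: w5=1 clk=1 w1=0 w2=0 w4=0 w0=0 w3=0
  Δ1: clk:1→0
  (1Δ to stable)
t=10 Δ0: w5=1 clk=0 w1=0 w2=0 w4=0 w0=0 w3=0
  Δ1: clk:0→1
  Δ2: w2:0→1
  Δ3: w0:0→1
  Δ4: w1:0→1
  (4Δ to stable)
t=11 Δ0: w5=1 clk=1 w1=1 w2=1 w4=0 w0=1 w3=0
  Δ1: clk:1→0
  (1Δ to stable)
t=12 Δ0: w5=1 clk=0 w1=1 w2=1 w4=0 w0=1 w3=0
  Δ1: clk:0→1
  Δ2: w2:1→0
  Δ3: w0:1→0
  Δ4: w1:1→0
  (4Δ to stable)
t=13 Δ0: w5=1 clk=1 w1=0 w2=0 w4=0 w0=0 w3=0
  Δ1: clk:1→0
  (1Δ to stable)
t=14 Δ0: w5=1 clk=0 w1=0 w2=0 w4=0 w0=0 w3=0
  Δ1: clk:0→1
  Δ2: w2:0→1
  Δ3: w0:0→1
  Δ4: w1:0→1
  (4Δ to stable)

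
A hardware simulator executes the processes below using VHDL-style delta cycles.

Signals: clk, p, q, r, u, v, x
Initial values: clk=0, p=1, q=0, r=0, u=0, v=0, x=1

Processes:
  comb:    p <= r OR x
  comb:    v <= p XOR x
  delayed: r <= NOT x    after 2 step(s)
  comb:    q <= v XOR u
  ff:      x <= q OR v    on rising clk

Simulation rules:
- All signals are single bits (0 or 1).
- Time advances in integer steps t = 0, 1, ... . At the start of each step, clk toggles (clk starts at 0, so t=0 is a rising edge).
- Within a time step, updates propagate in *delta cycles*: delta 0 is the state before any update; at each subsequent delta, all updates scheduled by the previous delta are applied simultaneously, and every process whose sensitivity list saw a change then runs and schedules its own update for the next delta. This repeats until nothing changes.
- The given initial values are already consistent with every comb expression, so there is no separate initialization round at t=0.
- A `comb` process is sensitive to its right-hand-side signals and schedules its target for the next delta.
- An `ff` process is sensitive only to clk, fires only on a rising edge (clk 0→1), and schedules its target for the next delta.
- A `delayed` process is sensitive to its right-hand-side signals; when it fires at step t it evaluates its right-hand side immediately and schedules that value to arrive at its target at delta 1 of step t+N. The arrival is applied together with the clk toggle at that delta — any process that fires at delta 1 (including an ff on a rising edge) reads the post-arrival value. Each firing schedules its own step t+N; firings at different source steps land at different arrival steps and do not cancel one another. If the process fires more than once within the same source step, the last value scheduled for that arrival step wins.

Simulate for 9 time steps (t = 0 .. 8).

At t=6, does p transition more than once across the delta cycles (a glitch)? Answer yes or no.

no

t=0 Δ0: x=1 v=0 q=0 r=0 u=0 clk=0 p=1
  Δ1: clk:0→1
  Δ2: x:1→0
  Δ3: v:0→1, p:1→0
  Δ4: v:1→0, q:0→1
  Δ5: q:1→0
  (5Δ to stable)
t=1 Δ0: x=0 v=0 q=0 r=0 u=0 clk=1 p=0
  Δ1: clk:1→0
  (1Δ to stable)
t=2 Δ0: x=0 v=0 q=0 r=0 u=0 clk=0 p=0
  Δ1: r:0→1, clk:0→1
  Δ2: p:0→1
  Δ3: v:0→1
  Δ4: q:0→1
  (4Δ to stable)
t=3 Δ0: x=0 v=1 q=1 r=1 u=0 clk=1 p=1
  Δ1: clk:1→0
  (1Δ to stable)
t=4 Δ0: x=0 v=1 q=1 r=1 u=0 clk=0 p=1
  Δ1: clk:0→1
  Δ2: x:0→1
  Δ3: v:1→0
  Δ4: q:1→0
  (4Δ to stable)
t=5 Δ0: x=1 v=0 q=0 r=1 u=0 clk=1 p=1
  Δ1: clk:1→0
  (1Δ to stable)
t=6 Δ0: x=1 v=0 q=0 r=1 u=0 clk=0 p=1
  Δ1: r:1→0, clk:0→1
  Δ2: x:1→0
  Δ3: v:0→1, p:1→0
  Δ4: v:1→0, q:0→1
  Δ5: q:1→0
  (5Δ to stable)
t=7 Δ0: x=0 v=0 q=0 r=0 u=0 clk=1 p=0
  Δ1: clk:1→0
  (1Δ to stable)
t=8 Δ0: x=0 v=0 q=0 r=0 u=0 clk=0 p=0
  Δ1: r:0→1, clk:0→1
  Δ2: p:0→1
  Δ3: v:0→1
  Δ4: q:0→1
  (4Δ to stable)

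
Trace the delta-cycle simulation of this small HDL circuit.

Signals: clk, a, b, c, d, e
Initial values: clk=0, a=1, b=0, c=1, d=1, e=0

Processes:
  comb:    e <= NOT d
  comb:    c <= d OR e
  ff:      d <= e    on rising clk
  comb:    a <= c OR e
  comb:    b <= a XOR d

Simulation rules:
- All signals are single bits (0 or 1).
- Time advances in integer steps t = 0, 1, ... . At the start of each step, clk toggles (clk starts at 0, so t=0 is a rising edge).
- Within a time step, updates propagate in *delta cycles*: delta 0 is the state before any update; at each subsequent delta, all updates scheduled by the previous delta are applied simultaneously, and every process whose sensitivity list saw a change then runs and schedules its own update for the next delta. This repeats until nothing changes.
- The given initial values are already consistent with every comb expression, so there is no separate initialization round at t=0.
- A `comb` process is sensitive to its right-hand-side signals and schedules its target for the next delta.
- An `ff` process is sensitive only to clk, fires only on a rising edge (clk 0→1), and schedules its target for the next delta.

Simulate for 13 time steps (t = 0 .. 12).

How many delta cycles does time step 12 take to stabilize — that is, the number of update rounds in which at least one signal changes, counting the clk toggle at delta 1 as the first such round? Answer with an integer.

4

t0.Δ0 e=0 clk=0 b=0 c=1 d=1 a=1
t0.Δ1 e=0 clk=1 b=0 c=1 d=1 a=1
t0.Δ2 e=0 clk=1 b=0 c=1 d=0 a=1
t0.Δ3 e=1 clk=1 b=1 c=0 d=0 a=1
t0.Δ4 e=1 clk=1 b=1 c=1 d=0 a=1
t1.Δ0 e=1 clk=1 b=1 c=1 d=0 a=1
t1.Δ1 e=1 clk=0 b=1 c=1 d=0 a=1
t2.Δ0 e=1 clk=0 b=1 c=1 d=0 a=1
t2.Δ1 e=1 clk=1 b=1 c=1 d=0 a=1
t2.Δ2 e=1 clk=1 b=1 c=1 d=1 a=1
t2.Δ3 e=0 clk=1 b=0 c=1 d=1 a=1
t3.Δ0 e=0 clk=1 b=0 c=1 d=1 a=1
t3.Δ1 e=0 clk=0 b=0 c=1 d=1 a=1
t4.Δ0 e=0 clk=0 b=0 c=1 d=1 a=1
t4.Δ1 e=0 clk=1 b=0 c=1 d=1 a=1
t4.Δ2 e=0 clk=1 b=0 c=1 d=0 a=1
t4.Δ3 e=1 clk=1 b=1 c=0 d=0 a=1
t4.Δ4 e=1 clk=1 b=1 c=1 d=0 a=1
t5.Δ0 e=1 clk=1 b=1 c=1 d=0 a=1
t5.Δ1 e=1 clk=0 b=1 c=1 d=0 a=1
t6.Δ0 e=1 clk=0 b=1 c=1 d=0 a=1
t6.Δ1 e=1 clk=1 b=1 c=1 d=0 a=1
t6.Δ2 e=1 clk=1 b=1 c=1 d=1 a=1
t6.Δ3 e=0 clk=1 b=0 c=1 d=1 a=1
t7.Δ0 e=0 clk=1 b=0 c=1 d=1 a=1
t7.Δ1 e=0 clk=0 b=0 c=1 d=1 a=1
t8.Δ0 e=0 clk=0 b=0 c=1 d=1 a=1
t8.Δ1 e=0 clk=1 b=0 c=1 d=1 a=1
t8.Δ2 e=0 clk=1 b=0 c=1 d=0 a=1
t8.Δ3 e=1 clk=1 b=1 c=0 d=0 a=1
t8.Δ4 e=1 clk=1 b=1 c=1 d=0 a=1
t9.Δ0 e=1 clk=1 b=1 c=1 d=0 a=1
t9.Δ1 e=1 clk=0 b=1 c=1 d=0 a=1
t10.Δ0 e=1 clk=0 b=1 c=1 d=0 a=1
t10.Δ1 e=1 clk=1 b=1 c=1 d=0 a=1
t10.Δ2 e=1 clk=1 b=1 c=1 d=1 a=1
t10.Δ3 e=0 clk=1 b=0 c=1 d=1 a=1
t11.Δ0 e=0 clk=1 b=0 c=1 d=1 a=1
t11.Δ1 e=0 clk=0 b=0 c=1 d=1 a=1
t12.Δ0 e=0 clk=0 b=0 c=1 d=1 a=1
t12.Δ1 e=0 clk=1 b=0 c=1 d=1 a=1
t12.Δ2 e=0 clk=1 b=0 c=1 d=0 a=1
t12.Δ3 e=1 clk=1 b=1 c=0 d=0 a=1
t12.Δ4 e=1 clk=1 b=1 c=1 d=0 a=1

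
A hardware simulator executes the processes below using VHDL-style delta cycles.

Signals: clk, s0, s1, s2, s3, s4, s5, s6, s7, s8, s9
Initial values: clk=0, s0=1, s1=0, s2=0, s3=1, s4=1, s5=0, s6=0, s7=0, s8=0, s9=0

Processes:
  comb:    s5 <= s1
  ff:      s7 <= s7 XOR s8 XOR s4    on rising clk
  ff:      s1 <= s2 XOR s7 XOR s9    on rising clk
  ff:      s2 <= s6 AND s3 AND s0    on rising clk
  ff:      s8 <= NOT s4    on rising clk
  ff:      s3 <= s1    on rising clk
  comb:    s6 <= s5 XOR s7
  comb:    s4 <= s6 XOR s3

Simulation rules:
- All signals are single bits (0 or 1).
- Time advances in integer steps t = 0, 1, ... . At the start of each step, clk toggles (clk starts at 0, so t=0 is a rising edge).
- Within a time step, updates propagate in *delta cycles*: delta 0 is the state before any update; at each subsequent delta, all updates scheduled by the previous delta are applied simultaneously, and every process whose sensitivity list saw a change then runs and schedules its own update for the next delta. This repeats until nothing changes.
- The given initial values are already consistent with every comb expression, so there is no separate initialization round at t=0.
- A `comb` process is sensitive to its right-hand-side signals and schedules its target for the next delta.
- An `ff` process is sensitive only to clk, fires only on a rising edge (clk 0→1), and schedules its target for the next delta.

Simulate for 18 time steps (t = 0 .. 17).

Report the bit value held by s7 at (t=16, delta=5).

t0.Δ0 s7=0 s3=1 s5=0 s0=1 s2=0 s8=0 s1=0 s4=1 s9=0 clk=0 s6=0
t0.Δ1 s7=0 s3=1 s5=0 s0=1 s2=0 s8=0 s1=0 s4=1 s9=0 clk=1 s6=0
t0.Δ2 s7=1 s3=0 s5=0 s0=1 s2=0 s8=0 s1=0 s4=1 s9=0 clk=1 s6=0
t0.Δ3 s7=1 s3=0 s5=0 s0=1 s2=0 s8=0 s1=0 s4=0 s9=0 clk=1 s6=1
t0.Δ4 s7=1 s3=0 s5=0 s0=1 s2=0 s8=0 s1=0 s4=1 s9=0 clk=1 s6=1
t1.Δ0 s7=1 s3=0 s5=0 s0=1 s2=0 s8=0 s1=0 s4=1 s9=0 clk=1 s6=1
t1.Δ1 s7=1 s3=0 s5=0 s0=1 s2=0 s8=0 s1=0 s4=1 s9=0 clk=0 s6=1
t2.Δ0 s7=1 s3=0 s5=0 s0=1 s2=0 s8=0 s1=0 s4=1 s9=0 clk=0 s6=1
t2.Δ1 s7=1 s3=0 s5=0 s0=1 s2=0 s8=0 s1=0 s4=1 s9=0 clk=1 s6=1
t2.Δ2 s7=0 s3=0 s5=0 s0=1 s2=0 s8=0 s1=1 s4=1 s9=0 clk=1 s6=1
t2.Δ3 s7=0 s3=0 s5=1 s0=1 s2=0 s8=0 s1=1 s4=1 s9=0 clk=1 s6=0
t2.Δ4 s7=0 s3=0 s5=1 s0=1 s2=0 s8=0 s1=1 s4=0 s9=0 clk=1 s6=1
t2.Δ5 s7=0 s3=0 s5=1 s0=1 s2=0 s8=0 s1=1 s4=1 s9=0 clk=1 s6=1
t3.Δ0 s7=0 s3=0 s5=1 s0=1 s2=0 s8=0 s1=1 s4=1 s9=0 clk=1 s6=1
t3.Δ1 s7=0 s3=0 s5=1 s0=1 s2=0 s8=0 s1=1 s4=1 s9=0 clk=0 s6=1
t4.Δ0 s7=0 s3=0 s5=1 s0=1 s2=0 s8=0 s1=1 s4=1 s9=0 clk=0 s6=1
t4.Δ1 s7=0 s3=0 s5=1 s0=1 s2=0 s8=0 s1=1 s4=1 s9=0 clk=1 s6=1
t4.Δ2 s7=1 s3=1 s5=1 s0=1 s2=0 s8=0 s1=0 s4=1 s9=0 clk=1 s6=1
t4.Δ3 s7=1 s3=1 s5=0 s0=1 s2=0 s8=0 s1=0 s4=0 s9=0 clk=1 s6=0
t4.Δ4 s7=1 s3=1 s5=0 s0=1 s2=0 s8=0 s1=0 s4=1 s9=0 clk=1 s6=1
t4.Δ5 s7=1 s3=1 s5=0 s0=1 s2=0 s8=0 s1=0 s4=0 s9=0 clk=1 s6=1
t5.Δ0 s7=1 s3=1 s5=0 s0=1 s2=0 s8=0 s1=0 s4=0 s9=0 clk=1 s6=1
t5.Δ1 s7=1 s3=1 s5=0 s0=1 s2=0 s8=0 s1=0 s4=0 s9=0 clk=0 s6=1
t6.Δ0 s7=1 s3=1 s5=0 s0=1 s2=0 s8=0 s1=0 s4=0 s9=0 clk=0 s6=1
t6.Δ1 s7=1 s3=1 s5=0 s0=1 s2=0 s8=0 s1=0 s4=0 s9=0 clk=1 s6=1
t6.Δ2 s7=1 s3=0 s5=0 s0=1 s2=1 s8=1 s1=1 s4=0 s9=0 clk=1 s6=1
t6.Δ3 s7=1 s3=0 s5=1 s0=1 s2=1 s8=1 s1=1 s4=1 s9=0 clk=1 s6=1
t6.Δ4 s7=1 s3=0 s5=1 s0=1 s2=1 s8=1 s1=1 s4=1 s9=0 clk=1 s6=0
t6.Δ5 s7=1 s3=0 s5=1 s0=1 s2=1 s8=1 s1=1 s4=0 s9=0 clk=1 s6=0
t7.Δ0 s7=1 s3=0 s5=1 s0=1 s2=1 s8=1 s1=1 s4=0 s9=0 clk=1 s6=0
t7.Δ1 s7=1 s3=0 s5=1 s0=1 s2=1 s8=1 s1=1 s4=0 s9=0 clk=0 s6=0
t8.Δ0 s7=1 s3=0 s5=1 s0=1 s2=1 s8=1 s1=1 s4=0 s9=0 clk=0 s6=0
t8.Δ1 s7=1 s3=0 s5=1 s0=1 s2=1 s8=1 s1=1 s4=0 s9=0 clk=1 s6=0
t8.Δ2 s7=0 s3=1 s5=1 s0=1 s2=0 s8=1 s1=0 s4=0 s9=0 clk=1 s6=0
t8.Δ3 s7=0 s3=1 s5=0 s0=1 s2=0 s8=1 s1=0 s4=1 s9=0 clk=1 s6=1
t8.Δ4 s7=0 s3=1 s5=0 s0=1 s2=0 s8=1 s1=0 s4=0 s9=0 clk=1 s6=0
t8.Δ5 s7=0 s3=1 s5=0 s0=1 s2=0 s8=1 s1=0 s4=1 s9=0 clk=1 s6=0
t9.Δ0 s7=0 s3=1 s5=0 s0=1 s2=0 s8=1 s1=0 s4=1 s9=0 clk=1 s6=0
t9.Δ1 s7=0 s3=1 s5=0 s0=1 s2=0 s8=1 s1=0 s4=1 s9=0 clk=0 s6=0
t10.Δ0 s7=0 s3=1 s5=0 s0=1 s2=0 s8=1 s1=0 s4=1 s9=0 clk=0 s6=0
t10.Δ1 s7=0 s3=1 s5=0 s0=1 s2=0 s8=1 s1=0 s4=1 s9=0 clk=1 s6=0
t10.Δ2 s7=0 s3=0 s5=0 s0=1 s2=0 s8=0 s1=0 s4=1 s9=0 clk=1 s6=0
t10.Δ3 s7=0 s3=0 s5=0 s0=1 s2=0 s8=0 s1=0 s4=0 s9=0 clk=1 s6=0
t11.Δ0 s7=0 s3=0 s5=0 s0=1 s2=0 s8=0 s1=0 s4=0 s9=0 clk=1 s6=0
t11.Δ1 s7=0 s3=0 s5=0 s0=1 s2=0 s8=0 s1=0 s4=0 s9=0 clk=0 s6=0
t12.Δ0 s7=0 s3=0 s5=0 s0=1 s2=0 s8=0 s1=0 s4=0 s9=0 clk=0 s6=0
t12.Δ1 s7=0 s3=0 s5=0 s0=1 s2=0 s8=0 s1=0 s4=0 s9=0 clk=1 s6=0
t12.Δ2 s7=0 s3=0 s5=0 s0=1 s2=0 s8=1 s1=0 s4=0 s9=0 clk=1 s6=0
t13.Δ0 s7=0 s3=0 s5=0 s0=1 s2=0 s8=1 s1=0 s4=0 s9=0 clk=1 s6=0
t13.Δ1 s7=0 s3=0 s5=0 s0=1 s2=0 s8=1 s1=0 s4=0 s9=0 clk=0 s6=0
t14.Δ0 s7=0 s3=0 s5=0 s0=1 s2=0 s8=1 s1=0 s4=0 s9=0 clk=0 s6=0
t14.Δ1 s7=0 s3=0 s5=0 s0=1 s2=0 s8=1 s1=0 s4=0 s9=0 clk=1 s6=0
t14.Δ2 s7=1 s3=0 s5=0 s0=1 s2=0 s8=1 s1=0 s4=0 s9=0 clk=1 s6=0
t14.Δ3 s7=1 s3=0 s5=0 s0=1 s2=0 s8=1 s1=0 s4=0 s9=0 clk=1 s6=1
t14.Δ4 s7=1 s3=0 s5=0 s0=1 s2=0 s8=1 s1=0 s4=1 s9=0 clk=1 s6=1
t15.Δ0 s7=1 s3=0 s5=0 s0=1 s2=0 s8=1 s1=0 s4=1 s9=0 clk=1 s6=1
t15.Δ1 s7=1 s3=0 s5=0 s0=1 s2=0 s8=1 s1=0 s4=1 s9=0 clk=0 s6=1
t16.Δ0 s7=1 s3=0 s5=0 s0=1 s2=0 s8=1 s1=0 s4=1 s9=0 clk=0 s6=1
t16.Δ1 s7=1 s3=0 s5=0 s0=1 s2=0 s8=1 s1=0 s4=1 s9=0 clk=1 s6=1
t16.Δ2 s7=1 s3=0 s5=0 s0=1 s2=0 s8=0 s1=1 s4=1 s9=0 clk=1 s6=1
t16.Δ3 s7=1 s3=0 s5=1 s0=1 s2=0 s8=0 s1=1 s4=1 s9=0 clk=1 s6=1
t16.Δ4 s7=1 s3=0 s5=1 s0=1 s2=0 s8=0 s1=1 s4=1 s9=0 clk=1 s6=0
t16.Δ5 s7=1 s3=0 s5=1 s0=1 s2=0 s8=0 s1=1 s4=0 s9=0 clk=1 s6=0
t17.Δ0 s7=1 s3=0 s5=1 s0=1 s2=0 s8=0 s1=1 s4=0 s9=0 clk=1 s6=0
t17.Δ1 s7=1 s3=0 s5=1 s0=1 s2=0 s8=0 s1=1 s4=0 s9=0 clk=0 s6=0

1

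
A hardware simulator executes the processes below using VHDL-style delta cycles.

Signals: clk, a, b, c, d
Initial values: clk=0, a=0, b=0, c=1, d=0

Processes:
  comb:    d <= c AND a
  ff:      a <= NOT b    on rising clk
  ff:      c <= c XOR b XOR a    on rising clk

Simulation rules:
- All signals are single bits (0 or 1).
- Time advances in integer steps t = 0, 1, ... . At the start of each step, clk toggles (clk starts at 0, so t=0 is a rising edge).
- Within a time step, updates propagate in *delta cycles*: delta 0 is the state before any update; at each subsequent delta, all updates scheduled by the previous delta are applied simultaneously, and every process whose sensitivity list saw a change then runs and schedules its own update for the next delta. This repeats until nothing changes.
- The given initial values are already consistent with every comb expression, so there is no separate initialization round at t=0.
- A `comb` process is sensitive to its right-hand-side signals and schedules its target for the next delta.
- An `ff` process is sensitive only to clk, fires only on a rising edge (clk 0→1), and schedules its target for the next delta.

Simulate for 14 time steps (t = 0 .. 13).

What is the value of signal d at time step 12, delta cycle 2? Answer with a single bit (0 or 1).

t=0 Δ0: a=0 clk=0 b=0 d=0 c=1
  Δ1: clk:0→1
  Δ2: a:0→1
  Δ3: d:0→1
  (3Δ to stable)
t=1 Δ0: a=1 clk=1 b=0 d=1 c=1
  Δ1: clk:1→0
  (1Δ to stable)
t=2 Δ0: a=1 clk=0 b=0 d=1 c=1
  Δ1: clk:0→1
  Δ2: c:1→0
  Δ3: d:1→0
  (3Δ to stable)
t=3 Δ0: a=1 clk=1 b=0 d=0 c=0
  Δ1: clk:1→0
  (1Δ to stable)
t=4 Δ0: a=1 clk=0 b=0 d=0 c=0
  Δ1: clk:0→1
  Δ2: c:0→1
  Δ3: d:0→1
  (3Δ to stable)
t=5 Δ0: a=1 clk=1 b=0 d=1 c=1
  Δ1: clk:1→0
  (1Δ to stable)
t=6 Δ0: a=1 clk=0 b=0 d=1 c=1
  Δ1: clk:0→1
  Δ2: c:1→0
  Δ3: d:1→0
  (3Δ to stable)
t=7 Δ0: a=1 clk=1 b=0 d=0 c=0
  Δ1: clk:1→0
  (1Δ to stable)
t=8 Δ0: a=1 clk=0 b=0 d=0 c=0
  Δ1: clk:0→1
  Δ2: c:0→1
  Δ3: d:0→1
  (3Δ to stable)
t=9 Δ0: a=1 clk=1 b=0 d=1 c=1
  Δ1: clk:1→0
  (1Δ to stable)
t=10 Δ0: a=1 clk=0 b=0 d=1 c=1
  Δ1: clk:0→1
  Δ2: c:1→0
  Δ3: d:1→0
  (3Δ to stable)
t=11 Δ0: a=1 clk=1 b=0 d=0 c=0
  Δ1: clk:1→0
  (1Δ to stable)
t=12 Δ0: a=1 clk=0 b=0 d=0 c=0
  Δ1: clk:0→1
  Δ2: c:0→1
  Δ3: d:0→1
  (3Δ to stable)
t=13 Δ0: a=1 clk=1 b=0 d=1 c=1
  Δ1: clk:1→0
  (1Δ to stable)

0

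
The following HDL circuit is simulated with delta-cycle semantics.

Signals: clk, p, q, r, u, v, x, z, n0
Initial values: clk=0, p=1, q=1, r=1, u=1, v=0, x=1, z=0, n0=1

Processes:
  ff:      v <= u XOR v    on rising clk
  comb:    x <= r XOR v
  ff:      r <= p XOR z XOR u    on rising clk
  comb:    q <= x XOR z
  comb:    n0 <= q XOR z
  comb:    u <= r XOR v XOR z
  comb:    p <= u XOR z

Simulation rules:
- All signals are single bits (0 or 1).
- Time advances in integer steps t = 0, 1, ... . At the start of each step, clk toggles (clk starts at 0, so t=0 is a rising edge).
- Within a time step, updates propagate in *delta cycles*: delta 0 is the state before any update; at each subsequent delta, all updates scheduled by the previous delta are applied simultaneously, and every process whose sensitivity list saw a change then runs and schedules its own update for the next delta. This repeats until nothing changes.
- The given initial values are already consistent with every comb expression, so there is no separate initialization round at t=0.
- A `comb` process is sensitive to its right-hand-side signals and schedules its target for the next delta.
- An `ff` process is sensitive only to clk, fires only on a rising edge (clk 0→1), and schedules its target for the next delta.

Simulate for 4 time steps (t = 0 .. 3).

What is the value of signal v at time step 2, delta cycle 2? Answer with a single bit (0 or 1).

0

t=0 Δ0: z=0 q=1 p=1 r=1 clk=0 u=1 v=0 n0=1 x=1
  Δ1: clk:0→1
  Δ2: r:1→0, v:0→1
  (2Δ to stable)
t=1 Δ0: z=0 q=1 p=1 r=0 clk=1 u=1 v=1 n0=1 x=1
  Δ1: clk:1→0
  (1Δ to stable)
t=2 Δ0: z=0 q=1 p=1 r=0 clk=0 u=1 v=1 n0=1 x=1
  Δ1: clk:0→1
  Δ2: v:1→0
  Δ3: u:1→0, x:1→0
  Δ4: q:1→0, p:1→0
  Δ5: n0:1→0
  (5Δ to stable)
t=3 Δ0: z=0 q=0 p=0 r=0 clk=1 u=0 v=0 n0=0 x=0
  Δ1: clk:1→0
  (1Δ to stable)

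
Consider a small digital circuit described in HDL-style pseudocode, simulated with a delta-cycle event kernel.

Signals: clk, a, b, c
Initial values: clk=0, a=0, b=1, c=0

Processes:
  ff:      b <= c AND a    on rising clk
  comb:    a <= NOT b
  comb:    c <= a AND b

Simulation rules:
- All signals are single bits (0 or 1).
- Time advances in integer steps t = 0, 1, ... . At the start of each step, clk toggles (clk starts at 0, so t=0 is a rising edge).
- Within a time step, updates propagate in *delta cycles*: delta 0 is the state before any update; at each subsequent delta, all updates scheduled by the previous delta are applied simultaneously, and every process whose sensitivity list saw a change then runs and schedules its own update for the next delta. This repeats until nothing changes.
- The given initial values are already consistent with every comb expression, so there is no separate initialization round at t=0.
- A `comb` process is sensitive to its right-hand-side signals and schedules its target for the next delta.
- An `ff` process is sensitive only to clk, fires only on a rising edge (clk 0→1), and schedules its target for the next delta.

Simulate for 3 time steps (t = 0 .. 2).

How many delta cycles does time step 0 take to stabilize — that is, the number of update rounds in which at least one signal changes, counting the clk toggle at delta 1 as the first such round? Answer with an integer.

3

t=0 Δ0: b=1 c=0 clk=0 a=0
  Δ1: clk:0→1
  Δ2: b:1→0
  Δ3: a:0→1
  (3Δ to stable)
t=1 Δ0: b=0 c=0 clk=1 a=1
  Δ1: clk:1→0
  (1Δ to stable)
t=2 Δ0: b=0 c=0 clk=0 a=1
  Δ1: clk:0→1
  (1Δ to stable)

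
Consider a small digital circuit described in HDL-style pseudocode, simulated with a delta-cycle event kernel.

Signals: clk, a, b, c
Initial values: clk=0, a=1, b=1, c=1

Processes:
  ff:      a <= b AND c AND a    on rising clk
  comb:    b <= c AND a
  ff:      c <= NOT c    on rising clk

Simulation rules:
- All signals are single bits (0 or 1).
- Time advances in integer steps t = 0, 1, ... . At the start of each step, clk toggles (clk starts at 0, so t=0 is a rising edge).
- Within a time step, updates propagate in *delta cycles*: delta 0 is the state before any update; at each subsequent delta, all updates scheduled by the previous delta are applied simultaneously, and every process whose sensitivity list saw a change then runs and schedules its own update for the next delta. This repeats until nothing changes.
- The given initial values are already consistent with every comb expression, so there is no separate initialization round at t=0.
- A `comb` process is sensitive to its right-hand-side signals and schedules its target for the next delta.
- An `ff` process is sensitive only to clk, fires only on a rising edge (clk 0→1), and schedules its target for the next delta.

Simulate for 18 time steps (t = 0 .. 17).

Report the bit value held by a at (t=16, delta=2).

0

t0.Δ0 b=1 c=1 a=1 clk=0
t0.Δ1 b=1 c=1 a=1 clk=1
t0.Δ2 b=1 c=0 a=1 clk=1
t0.Δ3 b=0 c=0 a=1 clk=1
t1.Δ0 b=0 c=0 a=1 clk=1
t1.Δ1 b=0 c=0 a=1 clk=0
t2.Δ0 b=0 c=0 a=1 clk=0
t2.Δ1 b=0 c=0 a=1 clk=1
t2.Δ2 b=0 c=1 a=0 clk=1
t3.Δ0 b=0 c=1 a=0 clk=1
t3.Δ1 b=0 c=1 a=0 clk=0
t4.Δ0 b=0 c=1 a=0 clk=0
t4.Δ1 b=0 c=1 a=0 clk=1
t4.Δ2 b=0 c=0 a=0 clk=1
t5.Δ0 b=0 c=0 a=0 clk=1
t5.Δ1 b=0 c=0 a=0 clk=0
t6.Δ0 b=0 c=0 a=0 clk=0
t6.Δ1 b=0 c=0 a=0 clk=1
t6.Δ2 b=0 c=1 a=0 clk=1
t7.Δ0 b=0 c=1 a=0 clk=1
t7.Δ1 b=0 c=1 a=0 clk=0
t8.Δ0 b=0 c=1 a=0 clk=0
t8.Δ1 b=0 c=1 a=0 clk=1
t8.Δ2 b=0 c=0 a=0 clk=1
t9.Δ0 b=0 c=0 a=0 clk=1
t9.Δ1 b=0 c=0 a=0 clk=0
t10.Δ0 b=0 c=0 a=0 clk=0
t10.Δ1 b=0 c=0 a=0 clk=1
t10.Δ2 b=0 c=1 a=0 clk=1
t11.Δ0 b=0 c=1 a=0 clk=1
t11.Δ1 b=0 c=1 a=0 clk=0
t12.Δ0 b=0 c=1 a=0 clk=0
t12.Δ1 b=0 c=1 a=0 clk=1
t12.Δ2 b=0 c=0 a=0 clk=1
t13.Δ0 b=0 c=0 a=0 clk=1
t13.Δ1 b=0 c=0 a=0 clk=0
t14.Δ0 b=0 c=0 a=0 clk=0
t14.Δ1 b=0 c=0 a=0 clk=1
t14.Δ2 b=0 c=1 a=0 clk=1
t15.Δ0 b=0 c=1 a=0 clk=1
t15.Δ1 b=0 c=1 a=0 clk=0
t16.Δ0 b=0 c=1 a=0 clk=0
t16.Δ1 b=0 c=1 a=0 clk=1
t16.Δ2 b=0 c=0 a=0 clk=1
t17.Δ0 b=0 c=0 a=0 clk=1
t17.Δ1 b=0 c=0 a=0 clk=0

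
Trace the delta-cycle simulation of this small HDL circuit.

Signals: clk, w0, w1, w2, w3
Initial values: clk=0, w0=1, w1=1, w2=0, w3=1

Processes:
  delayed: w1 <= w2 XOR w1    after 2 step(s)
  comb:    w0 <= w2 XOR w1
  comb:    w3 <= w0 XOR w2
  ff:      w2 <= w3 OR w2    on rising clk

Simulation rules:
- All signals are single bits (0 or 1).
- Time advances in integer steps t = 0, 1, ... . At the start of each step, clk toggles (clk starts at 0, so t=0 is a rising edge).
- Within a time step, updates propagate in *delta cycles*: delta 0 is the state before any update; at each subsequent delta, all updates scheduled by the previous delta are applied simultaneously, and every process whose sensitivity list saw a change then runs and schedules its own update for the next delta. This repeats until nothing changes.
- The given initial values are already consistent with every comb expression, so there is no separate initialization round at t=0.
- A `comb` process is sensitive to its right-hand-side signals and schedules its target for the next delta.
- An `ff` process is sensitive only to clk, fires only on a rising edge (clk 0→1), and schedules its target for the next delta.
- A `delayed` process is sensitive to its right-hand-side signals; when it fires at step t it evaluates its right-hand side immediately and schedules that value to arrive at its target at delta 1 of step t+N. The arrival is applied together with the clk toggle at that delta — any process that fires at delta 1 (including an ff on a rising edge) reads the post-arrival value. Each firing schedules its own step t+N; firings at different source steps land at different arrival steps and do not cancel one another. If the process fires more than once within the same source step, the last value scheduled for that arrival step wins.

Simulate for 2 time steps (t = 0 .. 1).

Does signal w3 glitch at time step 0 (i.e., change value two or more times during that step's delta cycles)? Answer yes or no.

[bits: w1,w0,clk,w3,w2]
t=0: Δ0=11010 Δ1=11110 Δ2=11111 Δ3=10101 Δ4=10111 | 4Δ
t=1: Δ0=10111 Δ1=10011 | 1Δ

yes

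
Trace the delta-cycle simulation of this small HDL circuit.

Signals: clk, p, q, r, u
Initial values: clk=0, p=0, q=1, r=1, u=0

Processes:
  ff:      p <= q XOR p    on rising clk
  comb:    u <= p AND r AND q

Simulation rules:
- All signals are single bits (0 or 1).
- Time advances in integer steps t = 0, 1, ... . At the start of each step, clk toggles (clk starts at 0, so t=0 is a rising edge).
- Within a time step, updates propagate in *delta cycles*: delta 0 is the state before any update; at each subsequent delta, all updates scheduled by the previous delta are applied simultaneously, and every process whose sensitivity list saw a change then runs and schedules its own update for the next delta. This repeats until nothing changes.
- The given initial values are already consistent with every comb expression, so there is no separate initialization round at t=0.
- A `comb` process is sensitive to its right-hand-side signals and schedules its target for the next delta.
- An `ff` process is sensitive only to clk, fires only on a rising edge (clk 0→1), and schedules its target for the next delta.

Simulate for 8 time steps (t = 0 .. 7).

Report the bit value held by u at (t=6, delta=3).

t0.Δ0 p=0 r=1 u=0 clk=0 q=1
t0.Δ1 p=0 r=1 u=0 clk=1 q=1
t0.Δ2 p=1 r=1 u=0 clk=1 q=1
t0.Δ3 p=1 r=1 u=1 clk=1 q=1
t1.Δ0 p=1 r=1 u=1 clk=1 q=1
t1.Δ1 p=1 r=1 u=1 clk=0 q=1
t2.Δ0 p=1 r=1 u=1 clk=0 q=1
t2.Δ1 p=1 r=1 u=1 clk=1 q=1
t2.Δ2 p=0 r=1 u=1 clk=1 q=1
t2.Δ3 p=0 r=1 u=0 clk=1 q=1
t3.Δ0 p=0 r=1 u=0 clk=1 q=1
t3.Δ1 p=0 r=1 u=0 clk=0 q=1
t4.Δ0 p=0 r=1 u=0 clk=0 q=1
t4.Δ1 p=0 r=1 u=0 clk=1 q=1
t4.Δ2 p=1 r=1 u=0 clk=1 q=1
t4.Δ3 p=1 r=1 u=1 clk=1 q=1
t5.Δ0 p=1 r=1 u=1 clk=1 q=1
t5.Δ1 p=1 r=1 u=1 clk=0 q=1
t6.Δ0 p=1 r=1 u=1 clk=0 q=1
t6.Δ1 p=1 r=1 u=1 clk=1 q=1
t6.Δ2 p=0 r=1 u=1 clk=1 q=1
t6.Δ3 p=0 r=1 u=0 clk=1 q=1
t7.Δ0 p=0 r=1 u=0 clk=1 q=1
t7.Δ1 p=0 r=1 u=0 clk=0 q=1

0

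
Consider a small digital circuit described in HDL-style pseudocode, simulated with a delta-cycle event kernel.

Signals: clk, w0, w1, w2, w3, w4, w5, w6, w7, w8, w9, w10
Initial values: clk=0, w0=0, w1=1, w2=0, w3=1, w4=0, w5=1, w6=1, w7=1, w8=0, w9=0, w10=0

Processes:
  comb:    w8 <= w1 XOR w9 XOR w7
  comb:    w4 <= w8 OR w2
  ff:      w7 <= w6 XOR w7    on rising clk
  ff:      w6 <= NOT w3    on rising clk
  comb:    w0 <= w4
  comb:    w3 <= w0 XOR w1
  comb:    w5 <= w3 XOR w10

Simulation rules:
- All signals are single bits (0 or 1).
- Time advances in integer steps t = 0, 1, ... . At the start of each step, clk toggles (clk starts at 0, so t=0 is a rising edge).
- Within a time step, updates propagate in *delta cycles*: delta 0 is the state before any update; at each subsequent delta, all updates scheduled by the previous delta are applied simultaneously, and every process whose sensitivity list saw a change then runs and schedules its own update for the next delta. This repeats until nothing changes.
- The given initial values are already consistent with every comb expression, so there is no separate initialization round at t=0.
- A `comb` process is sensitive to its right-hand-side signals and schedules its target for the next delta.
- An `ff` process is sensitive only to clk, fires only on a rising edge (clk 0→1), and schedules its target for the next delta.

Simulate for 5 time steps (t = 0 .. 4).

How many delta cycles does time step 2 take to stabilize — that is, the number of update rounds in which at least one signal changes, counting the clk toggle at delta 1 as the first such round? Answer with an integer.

t0.Δ0 w3=1 w4=0 w5=1 w2=0 clk=0 w8=0 w1=1 w6=1 w7=1 w0=0 w10=0 w9=0
t0.Δ1 w3=1 w4=0 w5=1 w2=0 clk=1 w8=0 w1=1 w6=1 w7=1 w0=0 w10=0 w9=0
t0.Δ2 w3=1 w4=0 w5=1 w2=0 clk=1 w8=0 w1=1 w6=0 w7=0 w0=0 w10=0 w9=0
t0.Δ3 w3=1 w4=0 w5=1 w2=0 clk=1 w8=1 w1=1 w6=0 w7=0 w0=0 w10=0 w9=0
t0.Δ4 w3=1 w4=1 w5=1 w2=0 clk=1 w8=1 w1=1 w6=0 w7=0 w0=0 w10=0 w9=0
t0.Δ5 w3=1 w4=1 w5=1 w2=0 clk=1 w8=1 w1=1 w6=0 w7=0 w0=1 w10=0 w9=0
t0.Δ6 w3=0 w4=1 w5=1 w2=0 clk=1 w8=1 w1=1 w6=0 w7=0 w0=1 w10=0 w9=0
t0.Δ7 w3=0 w4=1 w5=0 w2=0 clk=1 w8=1 w1=1 w6=0 w7=0 w0=1 w10=0 w9=0
t1.Δ0 w3=0 w4=1 w5=0 w2=0 clk=1 w8=1 w1=1 w6=0 w7=0 w0=1 w10=0 w9=0
t1.Δ1 w3=0 w4=1 w5=0 w2=0 clk=0 w8=1 w1=1 w6=0 w7=0 w0=1 w10=0 w9=0
t2.Δ0 w3=0 w4=1 w5=0 w2=0 clk=0 w8=1 w1=1 w6=0 w7=0 w0=1 w10=0 w9=0
t2.Δ1 w3=0 w4=1 w5=0 w2=0 clk=1 w8=1 w1=1 w6=0 w7=0 w0=1 w10=0 w9=0
t2.Δ2 w3=0 w4=1 w5=0 w2=0 clk=1 w8=1 w1=1 w6=1 w7=0 w0=1 w10=0 w9=0
t3.Δ0 w3=0 w4=1 w5=0 w2=0 clk=1 w8=1 w1=1 w6=1 w7=0 w0=1 w10=0 w9=0
t3.Δ1 w3=0 w4=1 w5=0 w2=0 clk=0 w8=1 w1=1 w6=1 w7=0 w0=1 w10=0 w9=0
t4.Δ0 w3=0 w4=1 w5=0 w2=0 clk=0 w8=1 w1=1 w6=1 w7=0 w0=1 w10=0 w9=0
t4.Δ1 w3=0 w4=1 w5=0 w2=0 clk=1 w8=1 w1=1 w6=1 w7=0 w0=1 w10=0 w9=0
t4.Δ2 w3=0 w4=1 w5=0 w2=0 clk=1 w8=1 w1=1 w6=1 w7=1 w0=1 w10=0 w9=0
t4.Δ3 w3=0 w4=1 w5=0 w2=0 clk=1 w8=0 w1=1 w6=1 w7=1 w0=1 w10=0 w9=0
t4.Δ4 w3=0 w4=0 w5=0 w2=0 clk=1 w8=0 w1=1 w6=1 w7=1 w0=1 w10=0 w9=0
t4.Δ5 w3=0 w4=0 w5=0 w2=0 clk=1 w8=0 w1=1 w6=1 w7=1 w0=0 w10=0 w9=0
t4.Δ6 w3=1 w4=0 w5=0 w2=0 clk=1 w8=0 w1=1 w6=1 w7=1 w0=0 w10=0 w9=0
t4.Δ7 w3=1 w4=0 w5=1 w2=0 clk=1 w8=0 w1=1 w6=1 w7=1 w0=0 w10=0 w9=0

2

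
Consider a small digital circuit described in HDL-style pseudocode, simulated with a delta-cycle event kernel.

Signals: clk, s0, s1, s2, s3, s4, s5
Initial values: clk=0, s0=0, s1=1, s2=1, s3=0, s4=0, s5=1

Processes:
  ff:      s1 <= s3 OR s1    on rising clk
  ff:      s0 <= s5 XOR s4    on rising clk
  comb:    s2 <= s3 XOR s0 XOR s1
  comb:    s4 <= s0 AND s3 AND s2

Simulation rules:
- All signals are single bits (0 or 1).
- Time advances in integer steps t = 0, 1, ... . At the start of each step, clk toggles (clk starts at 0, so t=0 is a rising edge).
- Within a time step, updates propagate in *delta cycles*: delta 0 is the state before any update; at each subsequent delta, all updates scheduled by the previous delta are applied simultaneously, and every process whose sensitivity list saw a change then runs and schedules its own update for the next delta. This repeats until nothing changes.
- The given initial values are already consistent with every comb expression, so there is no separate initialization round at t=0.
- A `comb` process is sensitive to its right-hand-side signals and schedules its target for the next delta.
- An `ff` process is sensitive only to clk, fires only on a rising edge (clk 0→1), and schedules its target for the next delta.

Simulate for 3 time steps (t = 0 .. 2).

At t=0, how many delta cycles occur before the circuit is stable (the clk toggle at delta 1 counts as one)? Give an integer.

3

[bits: s1,clk,s0,s3,s4,s5,s2]
t=0: Δ0=1000011 Δ1=1100011 Δ2=1110011 Δ3=1110010 | 3Δ
t=1: Δ0=1110010 Δ1=1010010 | 1Δ
t=2: Δ0=1010010 Δ1=1110010 | 1Δ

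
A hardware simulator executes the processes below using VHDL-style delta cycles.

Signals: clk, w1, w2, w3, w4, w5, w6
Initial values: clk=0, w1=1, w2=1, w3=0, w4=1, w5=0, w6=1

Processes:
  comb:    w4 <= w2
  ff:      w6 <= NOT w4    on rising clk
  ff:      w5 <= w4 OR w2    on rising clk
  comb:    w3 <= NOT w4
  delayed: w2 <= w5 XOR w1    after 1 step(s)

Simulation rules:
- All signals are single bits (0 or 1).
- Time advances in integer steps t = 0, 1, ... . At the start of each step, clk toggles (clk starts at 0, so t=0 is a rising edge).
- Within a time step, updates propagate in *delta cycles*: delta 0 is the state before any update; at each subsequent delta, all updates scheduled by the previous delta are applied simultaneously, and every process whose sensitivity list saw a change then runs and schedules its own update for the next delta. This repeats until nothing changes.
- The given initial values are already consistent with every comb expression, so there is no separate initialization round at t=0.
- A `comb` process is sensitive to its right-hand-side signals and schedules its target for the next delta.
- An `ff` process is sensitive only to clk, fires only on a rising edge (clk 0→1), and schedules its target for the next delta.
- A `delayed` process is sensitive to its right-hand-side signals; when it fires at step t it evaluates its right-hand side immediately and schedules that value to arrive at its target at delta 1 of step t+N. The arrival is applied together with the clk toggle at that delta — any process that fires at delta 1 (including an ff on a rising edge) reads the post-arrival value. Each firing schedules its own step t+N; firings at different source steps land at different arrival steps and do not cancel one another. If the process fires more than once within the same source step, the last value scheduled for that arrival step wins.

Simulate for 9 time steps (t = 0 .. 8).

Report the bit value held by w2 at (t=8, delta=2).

[bits: w1,w5,w2,w4,clk,w3,w6]
t=0: Δ0=1011001 Δ1=1011101 Δ2=1111100 | 2Δ
t=1: Δ0=1111100 Δ1=1101000 Δ2=1100000 Δ3=1100010 | 3Δ
t=2: Δ0=1100010 Δ1=1100110 Δ2=1000111 | 2Δ
t=3: Δ0=1000111 Δ1=1010011 Δ2=1011011 Δ3=1011001 | 3Δ
t=4: Δ0=1011001 Δ1=1011101 Δ2=1111100 | 2Δ
t=5: Δ0=1111100 Δ1=1101000 Δ2=1100000 Δ3=1100010 | 3Δ
t=6: Δ0=1100010 Δ1=1100110 Δ2=1000111 | 2Δ
t=7: Δ0=1000111 Δ1=1010011 Δ2=1011011 Δ3=1011001 | 3Δ
t=8: Δ0=1011001 Δ1=1011101 Δ2=1111100 | 2Δ

1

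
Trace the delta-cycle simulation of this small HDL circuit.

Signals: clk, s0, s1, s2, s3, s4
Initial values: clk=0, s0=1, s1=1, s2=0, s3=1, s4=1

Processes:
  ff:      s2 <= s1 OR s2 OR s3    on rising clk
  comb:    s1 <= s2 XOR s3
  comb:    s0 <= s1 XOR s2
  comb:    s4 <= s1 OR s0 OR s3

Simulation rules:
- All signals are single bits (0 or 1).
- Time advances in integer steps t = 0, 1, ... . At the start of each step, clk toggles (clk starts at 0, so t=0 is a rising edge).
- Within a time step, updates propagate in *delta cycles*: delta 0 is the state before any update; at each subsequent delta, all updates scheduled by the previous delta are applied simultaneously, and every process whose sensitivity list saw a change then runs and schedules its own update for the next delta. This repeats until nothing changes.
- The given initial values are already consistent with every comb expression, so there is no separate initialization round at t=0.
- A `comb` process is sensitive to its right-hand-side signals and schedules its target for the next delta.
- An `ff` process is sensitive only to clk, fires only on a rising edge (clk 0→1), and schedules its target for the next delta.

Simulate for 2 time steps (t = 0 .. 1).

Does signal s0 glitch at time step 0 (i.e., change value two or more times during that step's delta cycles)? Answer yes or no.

t0.Δ0 s2=0 s4=1 s3=1 s0=1 clk=0 s1=1
t0.Δ1 s2=0 s4=1 s3=1 s0=1 clk=1 s1=1
t0.Δ2 s2=1 s4=1 s3=1 s0=1 clk=1 s1=1
t0.Δ3 s2=1 s4=1 s3=1 s0=0 clk=1 s1=0
t0.Δ4 s2=1 s4=1 s3=1 s0=1 clk=1 s1=0
t1.Δ0 s2=1 s4=1 s3=1 s0=1 clk=1 s1=0
t1.Δ1 s2=1 s4=1 s3=1 s0=1 clk=0 s1=0

yes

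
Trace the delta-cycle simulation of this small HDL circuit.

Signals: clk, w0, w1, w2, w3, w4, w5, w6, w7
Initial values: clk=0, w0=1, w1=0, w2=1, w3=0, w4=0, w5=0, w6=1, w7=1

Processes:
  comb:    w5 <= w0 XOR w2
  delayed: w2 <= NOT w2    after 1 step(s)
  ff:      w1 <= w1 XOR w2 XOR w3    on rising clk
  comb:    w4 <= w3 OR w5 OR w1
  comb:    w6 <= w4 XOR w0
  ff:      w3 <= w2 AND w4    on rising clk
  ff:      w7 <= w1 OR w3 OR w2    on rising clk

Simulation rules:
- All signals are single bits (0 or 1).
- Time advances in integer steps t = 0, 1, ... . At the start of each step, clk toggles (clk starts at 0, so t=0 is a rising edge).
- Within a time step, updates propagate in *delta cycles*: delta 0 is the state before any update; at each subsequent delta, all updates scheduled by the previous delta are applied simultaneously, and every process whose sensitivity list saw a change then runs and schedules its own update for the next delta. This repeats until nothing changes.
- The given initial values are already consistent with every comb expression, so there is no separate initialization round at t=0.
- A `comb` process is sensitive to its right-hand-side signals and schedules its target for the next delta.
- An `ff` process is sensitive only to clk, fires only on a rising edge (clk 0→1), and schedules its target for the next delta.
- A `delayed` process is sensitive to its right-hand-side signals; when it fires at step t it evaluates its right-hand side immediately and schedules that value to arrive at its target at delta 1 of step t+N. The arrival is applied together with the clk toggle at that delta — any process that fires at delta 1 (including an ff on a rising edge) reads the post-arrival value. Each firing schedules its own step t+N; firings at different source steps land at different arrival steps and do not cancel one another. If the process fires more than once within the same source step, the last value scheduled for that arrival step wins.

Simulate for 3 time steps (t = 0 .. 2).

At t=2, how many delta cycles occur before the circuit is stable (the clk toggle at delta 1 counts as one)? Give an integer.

t=0 Δ0: w6=1 w2=1 w4=0 w1=0 w0=1 w5=0 w7=1 w3=0 clk=0
  Δ1: clk:0→1
  Δ2: w1:0→1
  Δ3: w4:0→1
  Δ4: w6:1→0
  (4Δ to stable)
t=1 Δ0: w6=0 w2=1 w4=1 w1=1 w0=1 w5=0 w7=1 w3=0 clk=1
  Δ1: clk:1→0
  (1Δ to stable)
t=2 Δ0: w6=0 w2=1 w4=1 w1=1 w0=1 w5=0 w7=1 w3=0 clk=0
  Δ1: clk:0→1
  Δ2: w1:1→0, w3:0→1
  (2Δ to stable)

2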